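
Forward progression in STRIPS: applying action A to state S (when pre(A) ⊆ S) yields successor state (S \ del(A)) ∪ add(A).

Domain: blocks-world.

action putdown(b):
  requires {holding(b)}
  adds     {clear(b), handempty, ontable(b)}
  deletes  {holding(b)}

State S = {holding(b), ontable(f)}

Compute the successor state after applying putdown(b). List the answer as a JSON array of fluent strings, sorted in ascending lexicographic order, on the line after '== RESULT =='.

Compute (S \ del) ∪ add:
  pre ⊆ S: {holding(b)} ⊆ S  — applicable
  S \ del = {ontable(f)}
  ∪ add   = {clear(b), handempty, ontable(b), ontable(f)}

== RESULT ==
["clear(b)", "handempty", "ontable(b)", "ontable(f)"]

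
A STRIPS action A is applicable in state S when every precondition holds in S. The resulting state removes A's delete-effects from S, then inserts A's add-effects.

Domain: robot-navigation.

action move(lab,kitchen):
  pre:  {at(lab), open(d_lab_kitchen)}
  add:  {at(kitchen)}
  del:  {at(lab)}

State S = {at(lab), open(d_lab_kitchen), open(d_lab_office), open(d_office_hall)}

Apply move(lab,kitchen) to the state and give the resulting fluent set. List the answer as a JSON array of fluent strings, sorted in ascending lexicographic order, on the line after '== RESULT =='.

Progress:
  pre ⊆ S: {at(lab), open(d_lab_kitchen)} ⊆ S  — applicable
  S \ del = {open(d_lab_kitchen), open(d_lab_office), open(d_office_hall)}
  ∪ add   = {at(kitchen), open(d_lab_kitchen), open(d_lab_office), open(d_office_hall)}

== RESULT ==
["at(kitchen)", "open(d_lab_kitchen)", "open(d_lab_office)", "open(d_office_hall)"]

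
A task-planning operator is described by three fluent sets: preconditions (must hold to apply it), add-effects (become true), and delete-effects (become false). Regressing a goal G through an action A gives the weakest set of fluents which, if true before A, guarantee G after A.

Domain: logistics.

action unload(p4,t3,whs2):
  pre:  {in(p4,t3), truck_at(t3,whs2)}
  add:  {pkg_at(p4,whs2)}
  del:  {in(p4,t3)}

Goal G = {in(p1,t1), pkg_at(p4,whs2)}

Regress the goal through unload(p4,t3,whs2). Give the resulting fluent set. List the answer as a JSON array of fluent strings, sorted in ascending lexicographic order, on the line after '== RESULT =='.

Regress:
  G ∩ del = {}  (empty — regression defined)
  G \ add = {in(p1,t1), pkg_at(p4,whs2)} \ {pkg_at(p4,whs2)} = {in(p1,t1)}
  ∪ pre   = {in(p1,t1)} ∪ {in(p4,t3), truck_at(t3,whs2)}
          = {in(p1,t1), in(p4,t3), truck_at(t3,whs2)}

== RESULT ==
["in(p1,t1)", "in(p4,t3)", "truck_at(t3,whs2)"]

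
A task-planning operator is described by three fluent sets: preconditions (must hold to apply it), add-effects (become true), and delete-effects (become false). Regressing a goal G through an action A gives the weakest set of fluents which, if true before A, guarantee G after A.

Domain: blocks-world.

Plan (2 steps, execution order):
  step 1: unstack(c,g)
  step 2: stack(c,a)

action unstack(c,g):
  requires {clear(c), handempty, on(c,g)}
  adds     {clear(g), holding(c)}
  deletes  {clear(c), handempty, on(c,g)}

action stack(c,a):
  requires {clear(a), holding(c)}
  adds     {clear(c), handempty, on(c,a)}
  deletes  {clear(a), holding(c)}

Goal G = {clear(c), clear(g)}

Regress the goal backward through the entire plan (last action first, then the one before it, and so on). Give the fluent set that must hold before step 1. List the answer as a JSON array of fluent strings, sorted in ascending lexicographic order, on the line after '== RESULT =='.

Regress step by step:
  through step 2 (stack(c,a)): drop {clear(c)}, keep {clear(g)}, require {clear(a), holding(c)}
    → {clear(a), clear(g), holding(c)}
  through step 1 (unstack(c,g)): drop {clear(g), holding(c)}, keep {clear(a)}, require {clear(c), handempty, on(c,g)}
    → {clear(a), clear(c), handempty, on(c,g)}

== RESULT ==
["clear(a)", "clear(c)", "handempty", "on(c,g)"]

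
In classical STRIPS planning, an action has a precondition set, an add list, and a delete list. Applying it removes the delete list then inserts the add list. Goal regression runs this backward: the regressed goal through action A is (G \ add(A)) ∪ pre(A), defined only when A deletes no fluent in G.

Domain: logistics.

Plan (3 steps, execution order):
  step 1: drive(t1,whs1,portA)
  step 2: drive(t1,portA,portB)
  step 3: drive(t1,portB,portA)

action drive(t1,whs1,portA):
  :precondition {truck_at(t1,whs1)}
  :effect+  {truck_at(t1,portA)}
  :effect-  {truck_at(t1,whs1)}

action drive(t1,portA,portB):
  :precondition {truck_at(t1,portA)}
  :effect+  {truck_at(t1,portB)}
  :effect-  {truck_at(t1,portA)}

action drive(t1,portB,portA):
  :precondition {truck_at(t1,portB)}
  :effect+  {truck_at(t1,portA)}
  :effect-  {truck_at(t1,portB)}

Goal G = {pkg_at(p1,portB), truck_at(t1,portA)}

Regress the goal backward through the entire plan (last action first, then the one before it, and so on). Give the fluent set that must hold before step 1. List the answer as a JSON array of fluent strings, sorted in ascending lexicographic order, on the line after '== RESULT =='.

Regress step by step:
  through step 3 (drive(t1,portB,portA)): drop {truck_at(t1,portA)}, keep {pkg_at(p1,portB)}, require {truck_at(t1,portB)}
    → {pkg_at(p1,portB), truck_at(t1,portB)}
  through step 2 (drive(t1,portA,portB)): drop {truck_at(t1,portB)}, keep {pkg_at(p1,portB)}, require {truck_at(t1,portA)}
    → {pkg_at(p1,portB), truck_at(t1,portA)}
  through step 1 (drive(t1,whs1,portA)): drop {truck_at(t1,portA)}, keep {pkg_at(p1,portB)}, require {truck_at(t1,whs1)}
    → {pkg_at(p1,portB), truck_at(t1,whs1)}

== RESULT ==
["pkg_at(p1,portB)", "truck_at(t1,whs1)"]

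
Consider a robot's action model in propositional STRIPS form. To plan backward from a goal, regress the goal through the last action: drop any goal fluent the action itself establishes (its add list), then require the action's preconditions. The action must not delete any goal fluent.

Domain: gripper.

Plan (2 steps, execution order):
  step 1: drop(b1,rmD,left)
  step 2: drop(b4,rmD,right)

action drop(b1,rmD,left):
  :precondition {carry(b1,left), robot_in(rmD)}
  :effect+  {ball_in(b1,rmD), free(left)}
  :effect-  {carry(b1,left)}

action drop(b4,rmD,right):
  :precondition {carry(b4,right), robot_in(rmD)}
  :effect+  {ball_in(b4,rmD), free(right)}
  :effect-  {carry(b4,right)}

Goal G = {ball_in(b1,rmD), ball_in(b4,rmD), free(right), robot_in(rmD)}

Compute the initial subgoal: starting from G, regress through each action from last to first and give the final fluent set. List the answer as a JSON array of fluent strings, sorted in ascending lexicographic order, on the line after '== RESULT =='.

Regress step by step:
  through step 2 (drop(b4,rmD,right)): drop {ball_in(b4,rmD), free(right)}, keep {ball_in(b1,rmD), robot_in(rmD)}, require {carry(b4,right), robot_in(rmD)}
    → {ball_in(b1,rmD), carry(b4,right), robot_in(rmD)}
  through step 1 (drop(b1,rmD,left)): drop {ball_in(b1,rmD)}, keep {carry(b4,right), robot_in(rmD)}, require {carry(b1,left), robot_in(rmD)}
    → {carry(b1,left), carry(b4,right), robot_in(rmD)}

== RESULT ==
["carry(b1,left)", "carry(b4,right)", "robot_in(rmD)"]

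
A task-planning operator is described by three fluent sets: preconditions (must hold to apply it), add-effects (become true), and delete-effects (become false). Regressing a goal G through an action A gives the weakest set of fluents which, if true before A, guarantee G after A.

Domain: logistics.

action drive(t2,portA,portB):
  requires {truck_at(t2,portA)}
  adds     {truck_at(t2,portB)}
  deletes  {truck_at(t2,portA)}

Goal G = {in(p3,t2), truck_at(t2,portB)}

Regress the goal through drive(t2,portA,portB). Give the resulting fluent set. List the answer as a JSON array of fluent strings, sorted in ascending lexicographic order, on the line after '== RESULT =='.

Regress:
  G ∩ del = {}  (empty — regression defined)
  G \ add = {in(p3,t2), truck_at(t2,portB)} \ {truck_at(t2,portB)} = {in(p3,t2)}
  ∪ pre   = {in(p3,t2)} ∪ {truck_at(t2,portA)}
          = {in(p3,t2), truck_at(t2,portA)}

== RESULT ==
["in(p3,t2)", "truck_at(t2,portA)"]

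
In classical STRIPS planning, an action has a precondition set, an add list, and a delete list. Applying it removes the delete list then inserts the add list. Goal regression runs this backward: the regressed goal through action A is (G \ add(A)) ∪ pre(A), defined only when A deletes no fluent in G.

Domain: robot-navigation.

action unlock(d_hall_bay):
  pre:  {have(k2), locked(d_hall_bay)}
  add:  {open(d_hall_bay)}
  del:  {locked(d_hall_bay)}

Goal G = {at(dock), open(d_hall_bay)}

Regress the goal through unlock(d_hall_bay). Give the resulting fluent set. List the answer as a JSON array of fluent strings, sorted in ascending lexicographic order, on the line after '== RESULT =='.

Compute (G \ add) ∪ pre:
  G ∩ del = {}  (empty — regression defined)
  G \ add = {at(dock), open(d_hall_bay)} \ {open(d_hall_bay)} = {at(dock)}
  ∪ pre   = {at(dock)} ∪ {have(k2), locked(d_hall_bay)}
          = {at(dock), have(k2), locked(d_hall_bay)}

== RESULT ==
["at(dock)", "have(k2)", "locked(d_hall_bay)"]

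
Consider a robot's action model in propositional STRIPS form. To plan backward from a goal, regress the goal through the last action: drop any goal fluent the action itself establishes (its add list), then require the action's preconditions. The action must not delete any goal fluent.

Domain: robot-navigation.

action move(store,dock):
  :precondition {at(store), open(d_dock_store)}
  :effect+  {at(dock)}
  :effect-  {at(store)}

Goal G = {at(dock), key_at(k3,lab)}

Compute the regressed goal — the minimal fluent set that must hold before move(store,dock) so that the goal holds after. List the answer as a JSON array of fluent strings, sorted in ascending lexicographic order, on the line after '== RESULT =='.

Regress:
  G ∩ del = {}  (empty — regression defined)
  G \ add = {at(dock), key_at(k3,lab)} \ {at(dock)} = {key_at(k3,lab)}
  ∪ pre   = {key_at(k3,lab)} ∪ {at(store), open(d_dock_store)}
          = {at(store), key_at(k3,lab), open(d_dock_store)}

== RESULT ==
["at(store)", "key_at(k3,lab)", "open(d_dock_store)"]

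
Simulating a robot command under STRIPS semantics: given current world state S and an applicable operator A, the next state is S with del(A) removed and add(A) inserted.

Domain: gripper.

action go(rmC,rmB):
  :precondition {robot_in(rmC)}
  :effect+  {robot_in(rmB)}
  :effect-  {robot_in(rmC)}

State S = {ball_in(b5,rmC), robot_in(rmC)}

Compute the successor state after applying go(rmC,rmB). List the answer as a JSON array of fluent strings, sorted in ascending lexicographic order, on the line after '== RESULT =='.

Progress:
  pre ⊆ S: {robot_in(rmC)} ⊆ S  — applicable
  S \ del = {ball_in(b5,rmC)}
  ∪ add   = {ball_in(b5,rmC), robot_in(rmB)}

== RESULT ==
["ball_in(b5,rmC)", "robot_in(rmB)"]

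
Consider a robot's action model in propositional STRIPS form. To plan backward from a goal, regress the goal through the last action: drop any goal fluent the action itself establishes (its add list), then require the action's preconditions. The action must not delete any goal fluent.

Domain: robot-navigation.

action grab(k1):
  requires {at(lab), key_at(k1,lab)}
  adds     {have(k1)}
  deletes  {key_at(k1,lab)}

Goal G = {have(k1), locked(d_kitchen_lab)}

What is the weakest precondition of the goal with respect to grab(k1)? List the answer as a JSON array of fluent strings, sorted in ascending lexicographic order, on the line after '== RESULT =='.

Regress:
  G ∩ del = {}  (empty — regression defined)
  G \ add = {have(k1), locked(d_kitchen_lab)} \ {have(k1)} = {locked(d_kitchen_lab)}
  ∪ pre   = {locked(d_kitchen_lab)} ∪ {at(lab), key_at(k1,lab)}
          = {at(lab), key_at(k1,lab), locked(d_kitchen_lab)}

== RESULT ==
["at(lab)", "key_at(k1,lab)", "locked(d_kitchen_lab)"]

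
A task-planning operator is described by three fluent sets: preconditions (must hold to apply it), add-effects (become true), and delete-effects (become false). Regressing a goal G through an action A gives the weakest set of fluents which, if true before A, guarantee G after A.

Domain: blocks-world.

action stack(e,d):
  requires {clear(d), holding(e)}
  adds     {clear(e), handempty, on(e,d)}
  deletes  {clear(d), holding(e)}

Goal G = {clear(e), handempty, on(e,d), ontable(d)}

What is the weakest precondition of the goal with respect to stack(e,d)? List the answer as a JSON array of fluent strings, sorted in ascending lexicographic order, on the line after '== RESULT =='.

Regress:
  G ∩ del = {}  (empty — regression defined)
  G \ add = {clear(e), handempty, on(e,d), ontable(d)} \ {clear(e), handempty, on(e,d)} = {ontable(d)}
  ∪ pre   = {ontable(d)} ∪ {clear(d), holding(e)}
          = {clear(d), holding(e), ontable(d)}

== RESULT ==
["clear(d)", "holding(e)", "ontable(d)"]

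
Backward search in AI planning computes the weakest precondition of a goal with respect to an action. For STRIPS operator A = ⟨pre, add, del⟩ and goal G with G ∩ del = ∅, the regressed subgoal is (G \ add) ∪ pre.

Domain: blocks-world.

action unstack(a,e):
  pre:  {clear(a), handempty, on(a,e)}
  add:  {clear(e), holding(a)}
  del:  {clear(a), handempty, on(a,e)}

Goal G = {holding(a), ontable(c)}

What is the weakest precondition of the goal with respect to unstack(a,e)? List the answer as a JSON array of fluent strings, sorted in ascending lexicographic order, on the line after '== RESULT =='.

Compute (G \ add) ∪ pre:
  G ∩ del = {}  (empty — regression defined)
  G \ add = {holding(a), ontable(c)} \ {clear(e), holding(a)} = {ontable(c)}
  ∪ pre   = {ontable(c)} ∪ {clear(a), handempty, on(a,e)}
          = {clear(a), handempty, on(a,e), ontable(c)}

== RESULT ==
["clear(a)", "handempty", "on(a,e)", "ontable(c)"]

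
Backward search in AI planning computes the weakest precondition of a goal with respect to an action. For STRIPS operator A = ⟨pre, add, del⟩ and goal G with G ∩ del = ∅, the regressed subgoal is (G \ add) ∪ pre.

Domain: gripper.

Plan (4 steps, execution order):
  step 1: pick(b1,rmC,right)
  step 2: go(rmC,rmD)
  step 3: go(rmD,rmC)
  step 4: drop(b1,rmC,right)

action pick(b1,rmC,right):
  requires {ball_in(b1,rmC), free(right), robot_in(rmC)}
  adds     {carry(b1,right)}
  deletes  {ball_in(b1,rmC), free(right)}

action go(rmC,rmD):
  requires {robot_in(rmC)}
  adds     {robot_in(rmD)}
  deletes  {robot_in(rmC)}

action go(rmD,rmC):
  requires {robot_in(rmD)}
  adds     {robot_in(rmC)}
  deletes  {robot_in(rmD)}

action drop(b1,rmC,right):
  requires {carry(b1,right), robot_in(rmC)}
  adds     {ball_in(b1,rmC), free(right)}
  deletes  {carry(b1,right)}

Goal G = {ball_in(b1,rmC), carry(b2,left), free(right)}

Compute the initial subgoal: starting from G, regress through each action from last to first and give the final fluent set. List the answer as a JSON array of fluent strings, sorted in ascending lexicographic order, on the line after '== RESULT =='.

Work backward from the goal:
  through step 4 (drop(b1,rmC,right)): drop {ball_in(b1,rmC), free(right)}, keep {carry(b2,left)}, require {carry(b1,right), robot_in(rmC)}
    → {carry(b1,right), carry(b2,left), robot_in(rmC)}
  through step 3 (go(rmD,rmC)): drop {robot_in(rmC)}, keep {carry(b1,right), carry(b2,left)}, require {robot_in(rmD)}
    → {carry(b1,right), carry(b2,left), robot_in(rmD)}
  through step 2 (go(rmC,rmD)): drop {robot_in(rmD)}, keep {carry(b1,right), carry(b2,left)}, require {robot_in(rmC)}
    → {carry(b1,right), carry(b2,left), robot_in(rmC)}
  through step 1 (pick(b1,rmC,right)): drop {carry(b1,right)}, keep {carry(b2,left), robot_in(rmC)}, require {ball_in(b1,rmC), free(right), robot_in(rmC)}
    → {ball_in(b1,rmC), carry(b2,left), free(right), robot_in(rmC)}

== RESULT ==
["ball_in(b1,rmC)", "carry(b2,left)", "free(right)", "robot_in(rmC)"]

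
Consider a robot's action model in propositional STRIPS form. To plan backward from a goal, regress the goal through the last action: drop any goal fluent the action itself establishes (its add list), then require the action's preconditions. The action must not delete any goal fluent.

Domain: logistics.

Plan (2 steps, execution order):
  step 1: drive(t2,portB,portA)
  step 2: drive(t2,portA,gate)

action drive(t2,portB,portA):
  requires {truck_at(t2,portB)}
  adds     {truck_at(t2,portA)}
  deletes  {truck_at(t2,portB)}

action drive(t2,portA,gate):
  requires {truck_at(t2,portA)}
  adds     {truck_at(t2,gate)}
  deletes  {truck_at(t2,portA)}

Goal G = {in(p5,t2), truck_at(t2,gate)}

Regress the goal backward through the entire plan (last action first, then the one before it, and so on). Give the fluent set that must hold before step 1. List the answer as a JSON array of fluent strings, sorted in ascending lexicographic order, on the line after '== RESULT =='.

Regress step by step:
  through step 2 (drive(t2,portA,gate)): drop {truck_at(t2,gate)}, keep {in(p5,t2)}, require {truck_at(t2,portA)}
    → {in(p5,t2), truck_at(t2,portA)}
  through step 1 (drive(t2,portB,portA)): drop {truck_at(t2,portA)}, keep {in(p5,t2)}, require {truck_at(t2,portB)}
    → {in(p5,t2), truck_at(t2,portB)}

== RESULT ==
["in(p5,t2)", "truck_at(t2,portB)"]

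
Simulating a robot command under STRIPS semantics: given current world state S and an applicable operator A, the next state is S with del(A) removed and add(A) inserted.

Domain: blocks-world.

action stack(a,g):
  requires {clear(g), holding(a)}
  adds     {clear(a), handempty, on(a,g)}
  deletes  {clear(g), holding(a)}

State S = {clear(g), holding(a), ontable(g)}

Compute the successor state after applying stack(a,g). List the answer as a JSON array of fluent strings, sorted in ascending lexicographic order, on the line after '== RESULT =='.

Progress:
  pre ⊆ S: {clear(g), holding(a)} ⊆ S  — applicable
  S \ del = {ontable(g)}
  ∪ add   = {clear(a), handempty, on(a,g), ontable(g)}

== RESULT ==
["clear(a)", "handempty", "on(a,g)", "ontable(g)"]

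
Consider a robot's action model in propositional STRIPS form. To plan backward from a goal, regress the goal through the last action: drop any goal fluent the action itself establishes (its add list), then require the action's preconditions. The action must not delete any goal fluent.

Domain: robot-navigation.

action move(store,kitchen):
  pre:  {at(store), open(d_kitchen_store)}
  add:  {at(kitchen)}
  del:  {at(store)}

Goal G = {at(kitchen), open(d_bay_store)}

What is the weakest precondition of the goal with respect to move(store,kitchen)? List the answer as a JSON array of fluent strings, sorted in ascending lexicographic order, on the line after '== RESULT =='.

Regress:
  G ∩ del = {}  (empty — regression defined)
  G \ add = {at(kitchen), open(d_bay_store)} \ {at(kitchen)} = {open(d_bay_store)}
  ∪ pre   = {open(d_bay_store)} ∪ {at(store), open(d_kitchen_store)}
          = {at(store), open(d_bay_store), open(d_kitchen_store)}

== RESULT ==
["at(store)", "open(d_bay_store)", "open(d_kitchen_store)"]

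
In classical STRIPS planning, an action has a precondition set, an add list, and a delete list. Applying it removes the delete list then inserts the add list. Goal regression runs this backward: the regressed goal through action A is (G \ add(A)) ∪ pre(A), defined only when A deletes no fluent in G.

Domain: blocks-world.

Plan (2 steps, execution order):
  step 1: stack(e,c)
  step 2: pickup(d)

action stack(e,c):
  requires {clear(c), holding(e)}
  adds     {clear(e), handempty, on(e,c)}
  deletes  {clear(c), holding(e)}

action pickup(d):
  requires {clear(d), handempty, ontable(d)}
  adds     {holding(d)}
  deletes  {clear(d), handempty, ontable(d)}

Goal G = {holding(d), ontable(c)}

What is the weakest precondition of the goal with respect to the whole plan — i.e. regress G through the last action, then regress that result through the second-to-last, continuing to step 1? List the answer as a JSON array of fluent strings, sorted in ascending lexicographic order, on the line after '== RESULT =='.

Regress step by step:
  through step 2 (pickup(d)): drop {holding(d)}, keep {ontable(c)}, require {clear(d), handempty, ontable(d)}
    → {clear(d), handempty, ontable(c), ontable(d)}
  through step 1 (stack(e,c)): drop {handempty}, keep {clear(d), ontable(c), ontable(d)}, require {clear(c), holding(e)}
    → {clear(c), clear(d), holding(e), ontable(c), ontable(d)}

== RESULT ==
["clear(c)", "clear(d)", "holding(e)", "ontable(c)", "ontable(d)"]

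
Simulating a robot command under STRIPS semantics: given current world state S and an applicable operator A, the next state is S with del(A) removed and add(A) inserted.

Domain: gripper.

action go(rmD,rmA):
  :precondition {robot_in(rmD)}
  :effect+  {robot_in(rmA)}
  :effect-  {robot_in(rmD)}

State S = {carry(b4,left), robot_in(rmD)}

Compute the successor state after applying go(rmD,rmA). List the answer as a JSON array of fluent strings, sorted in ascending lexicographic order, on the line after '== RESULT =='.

Progress:
  pre ⊆ S: {robot_in(rmD)} ⊆ S  — applicable
  S \ del = {carry(b4,left)}
  ∪ add   = {carry(b4,left), robot_in(rmA)}

== RESULT ==
["carry(b4,left)", "robot_in(rmA)"]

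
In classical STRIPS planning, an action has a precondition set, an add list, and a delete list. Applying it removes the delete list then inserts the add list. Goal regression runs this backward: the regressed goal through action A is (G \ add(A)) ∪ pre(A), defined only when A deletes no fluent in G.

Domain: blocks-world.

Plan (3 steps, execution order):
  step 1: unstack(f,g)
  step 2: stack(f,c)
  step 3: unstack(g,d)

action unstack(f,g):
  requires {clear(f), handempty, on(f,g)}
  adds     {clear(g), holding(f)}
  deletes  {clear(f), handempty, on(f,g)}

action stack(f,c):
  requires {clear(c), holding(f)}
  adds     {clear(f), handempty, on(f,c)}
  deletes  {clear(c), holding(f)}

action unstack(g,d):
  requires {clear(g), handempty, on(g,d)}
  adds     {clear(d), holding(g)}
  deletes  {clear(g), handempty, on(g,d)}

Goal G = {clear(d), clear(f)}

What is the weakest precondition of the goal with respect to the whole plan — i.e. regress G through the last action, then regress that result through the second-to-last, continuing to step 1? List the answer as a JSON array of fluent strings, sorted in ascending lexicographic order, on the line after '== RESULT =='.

Regress step by step:
  through step 3 (unstack(g,d)): drop {clear(d)}, keep {clear(f)}, require {clear(g), handempty, on(g,d)}
    → {clear(f), clear(g), handempty, on(g,d)}
  through step 2 (stack(f,c)): drop {clear(f), handempty}, keep {clear(g), on(g,d)}, require {clear(c), holding(f)}
    → {clear(c), clear(g), holding(f), on(g,d)}
  through step 1 (unstack(f,g)): drop {clear(g), holding(f)}, keep {clear(c), on(g,d)}, require {clear(f), handempty, on(f,g)}
    → {clear(c), clear(f), handempty, on(f,g), on(g,d)}

== RESULT ==
["clear(c)", "clear(f)", "handempty", "on(f,g)", "on(g,d)"]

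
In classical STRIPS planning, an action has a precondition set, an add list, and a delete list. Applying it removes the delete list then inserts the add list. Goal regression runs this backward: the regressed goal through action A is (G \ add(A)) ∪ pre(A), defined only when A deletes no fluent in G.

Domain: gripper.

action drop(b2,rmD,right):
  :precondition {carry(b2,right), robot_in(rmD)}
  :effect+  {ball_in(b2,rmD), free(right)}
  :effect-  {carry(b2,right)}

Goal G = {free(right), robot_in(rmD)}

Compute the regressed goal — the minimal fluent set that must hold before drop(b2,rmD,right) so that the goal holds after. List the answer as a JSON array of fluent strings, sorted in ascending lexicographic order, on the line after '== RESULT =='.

Regress:
  G ∩ del = {}  (empty — regression defined)
  G \ add = {free(right), robot_in(rmD)} \ {ball_in(b2,rmD), free(right)} = {robot_in(rmD)}
  ∪ pre   = {robot_in(rmD)} ∪ {carry(b2,right), robot_in(rmD)}
          = {carry(b2,right), robot_in(rmD)}

== RESULT ==
["carry(b2,right)", "robot_in(rmD)"]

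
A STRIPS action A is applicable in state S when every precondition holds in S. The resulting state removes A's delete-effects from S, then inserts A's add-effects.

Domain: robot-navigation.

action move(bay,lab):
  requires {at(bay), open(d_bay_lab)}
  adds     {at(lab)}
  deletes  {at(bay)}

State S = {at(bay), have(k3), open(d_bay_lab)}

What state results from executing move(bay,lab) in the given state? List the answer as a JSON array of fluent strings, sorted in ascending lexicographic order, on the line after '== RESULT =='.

Compute (S \ del) ∪ add:
  pre ⊆ S: {at(bay), open(d_bay_lab)} ⊆ S  — applicable
  S \ del = {have(k3), open(d_bay_lab)}
  ∪ add   = {at(lab), have(k3), open(d_bay_lab)}

== RESULT ==
["at(lab)", "have(k3)", "open(d_bay_lab)"]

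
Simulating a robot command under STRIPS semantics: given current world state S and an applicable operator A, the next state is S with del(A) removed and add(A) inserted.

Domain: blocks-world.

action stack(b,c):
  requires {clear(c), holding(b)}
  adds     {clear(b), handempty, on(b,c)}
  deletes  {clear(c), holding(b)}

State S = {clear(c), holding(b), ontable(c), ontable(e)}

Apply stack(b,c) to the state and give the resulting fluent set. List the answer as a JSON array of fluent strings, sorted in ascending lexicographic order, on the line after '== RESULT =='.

Compute (S \ del) ∪ add:
  pre ⊆ S: {clear(c), holding(b)} ⊆ S  — applicable
  S \ del = {ontable(c), ontable(e)}
  ∪ add   = {clear(b), handempty, on(b,c), ontable(c), ontable(e)}

== RESULT ==
["clear(b)", "handempty", "on(b,c)", "ontable(c)", "ontable(e)"]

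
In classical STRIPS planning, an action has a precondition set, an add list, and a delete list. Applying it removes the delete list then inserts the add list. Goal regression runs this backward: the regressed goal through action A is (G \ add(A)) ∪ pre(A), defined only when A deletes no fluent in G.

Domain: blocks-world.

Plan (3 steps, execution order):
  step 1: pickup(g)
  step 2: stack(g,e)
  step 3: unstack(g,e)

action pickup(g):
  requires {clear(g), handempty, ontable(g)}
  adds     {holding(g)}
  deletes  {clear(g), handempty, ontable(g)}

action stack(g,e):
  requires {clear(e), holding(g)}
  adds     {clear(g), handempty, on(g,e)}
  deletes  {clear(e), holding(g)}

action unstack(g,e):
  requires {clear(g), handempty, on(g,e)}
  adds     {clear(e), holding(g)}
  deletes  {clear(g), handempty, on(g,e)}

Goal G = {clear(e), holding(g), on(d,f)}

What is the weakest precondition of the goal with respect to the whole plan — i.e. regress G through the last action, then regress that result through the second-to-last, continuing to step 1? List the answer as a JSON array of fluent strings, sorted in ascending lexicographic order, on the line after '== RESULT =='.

Regress step by step:
  through step 3 (unstack(g,e)): drop {clear(e), holding(g)}, keep {on(d,f)}, require {clear(g), handempty, on(g,e)}
    → {clear(g), handempty, on(d,f), on(g,e)}
  through step 2 (stack(g,e)): drop {clear(g), handempty, on(g,e)}, keep {on(d,f)}, require {clear(e), holding(g)}
    → {clear(e), holding(g), on(d,f)}
  through step 1 (pickup(g)): drop {holding(g)}, keep {clear(e), on(d,f)}, require {clear(g), handempty, ontable(g)}
    → {clear(e), clear(g), handempty, on(d,f), ontable(g)}

== RESULT ==
["clear(e)", "clear(g)", "handempty", "on(d,f)", "ontable(g)"]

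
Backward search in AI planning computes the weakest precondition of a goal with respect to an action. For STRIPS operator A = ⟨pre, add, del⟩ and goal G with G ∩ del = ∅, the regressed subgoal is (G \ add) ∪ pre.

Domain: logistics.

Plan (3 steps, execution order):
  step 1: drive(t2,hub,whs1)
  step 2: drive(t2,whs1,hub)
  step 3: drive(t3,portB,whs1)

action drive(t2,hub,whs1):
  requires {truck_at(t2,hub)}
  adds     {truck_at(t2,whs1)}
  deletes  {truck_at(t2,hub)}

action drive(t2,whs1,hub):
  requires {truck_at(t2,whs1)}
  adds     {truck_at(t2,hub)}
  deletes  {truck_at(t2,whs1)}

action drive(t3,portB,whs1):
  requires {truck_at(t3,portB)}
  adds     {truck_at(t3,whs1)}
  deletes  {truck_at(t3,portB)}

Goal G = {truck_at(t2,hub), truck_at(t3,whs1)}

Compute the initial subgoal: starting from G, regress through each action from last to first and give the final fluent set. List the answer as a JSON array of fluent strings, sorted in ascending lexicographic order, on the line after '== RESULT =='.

Regress step by step:
  through step 3 (drive(t3,portB,whs1)): drop {truck_at(t3,whs1)}, keep {truck_at(t2,hub)}, require {truck_at(t3,portB)}
    → {truck_at(t2,hub), truck_at(t3,portB)}
  through step 2 (drive(t2,whs1,hub)): drop {truck_at(t2,hub)}, keep {truck_at(t3,portB)}, require {truck_at(t2,whs1)}
    → {truck_at(t2,whs1), truck_at(t3,portB)}
  through step 1 (drive(t2,hub,whs1)): drop {truck_at(t2,whs1)}, keep {truck_at(t3,portB)}, require {truck_at(t2,hub)}
    → {truck_at(t2,hub), truck_at(t3,portB)}

== RESULT ==
["truck_at(t2,hub)", "truck_at(t3,portB)"]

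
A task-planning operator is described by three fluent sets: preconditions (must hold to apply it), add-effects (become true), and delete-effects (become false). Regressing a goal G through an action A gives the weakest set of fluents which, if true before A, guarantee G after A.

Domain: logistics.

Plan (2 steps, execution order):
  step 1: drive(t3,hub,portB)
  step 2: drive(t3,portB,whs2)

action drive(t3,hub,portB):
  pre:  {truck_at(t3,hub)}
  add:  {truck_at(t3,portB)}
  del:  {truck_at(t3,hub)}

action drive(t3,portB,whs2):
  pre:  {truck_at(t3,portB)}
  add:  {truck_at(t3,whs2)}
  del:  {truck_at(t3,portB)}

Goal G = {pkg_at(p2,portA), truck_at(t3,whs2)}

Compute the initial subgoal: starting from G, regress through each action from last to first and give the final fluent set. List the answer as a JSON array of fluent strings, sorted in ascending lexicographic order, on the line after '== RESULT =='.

Regress step by step:
  through step 2 (drive(t3,portB,whs2)): drop {truck_at(t3,whs2)}, keep {pkg_at(p2,portA)}, require {truck_at(t3,portB)}
    → {pkg_at(p2,portA), truck_at(t3,portB)}
  through step 1 (drive(t3,hub,portB)): drop {truck_at(t3,portB)}, keep {pkg_at(p2,portA)}, require {truck_at(t3,hub)}
    → {pkg_at(p2,portA), truck_at(t3,hub)}

== RESULT ==
["pkg_at(p2,portA)", "truck_at(t3,hub)"]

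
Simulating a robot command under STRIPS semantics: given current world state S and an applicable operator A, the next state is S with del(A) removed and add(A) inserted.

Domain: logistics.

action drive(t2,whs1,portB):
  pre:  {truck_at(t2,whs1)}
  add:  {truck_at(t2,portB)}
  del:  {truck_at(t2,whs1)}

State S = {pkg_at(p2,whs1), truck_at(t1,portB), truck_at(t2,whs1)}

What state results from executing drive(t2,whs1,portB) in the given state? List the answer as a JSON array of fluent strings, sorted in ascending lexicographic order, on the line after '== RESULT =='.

Progress:
  pre ⊆ S: {truck_at(t2,whs1)} ⊆ S  — applicable
  S \ del = {pkg_at(p2,whs1), truck_at(t1,portB)}
  ∪ add   = {pkg_at(p2,whs1), truck_at(t1,portB), truck_at(t2,portB)}

== RESULT ==
["pkg_at(p2,whs1)", "truck_at(t1,portB)", "truck_at(t2,portB)"]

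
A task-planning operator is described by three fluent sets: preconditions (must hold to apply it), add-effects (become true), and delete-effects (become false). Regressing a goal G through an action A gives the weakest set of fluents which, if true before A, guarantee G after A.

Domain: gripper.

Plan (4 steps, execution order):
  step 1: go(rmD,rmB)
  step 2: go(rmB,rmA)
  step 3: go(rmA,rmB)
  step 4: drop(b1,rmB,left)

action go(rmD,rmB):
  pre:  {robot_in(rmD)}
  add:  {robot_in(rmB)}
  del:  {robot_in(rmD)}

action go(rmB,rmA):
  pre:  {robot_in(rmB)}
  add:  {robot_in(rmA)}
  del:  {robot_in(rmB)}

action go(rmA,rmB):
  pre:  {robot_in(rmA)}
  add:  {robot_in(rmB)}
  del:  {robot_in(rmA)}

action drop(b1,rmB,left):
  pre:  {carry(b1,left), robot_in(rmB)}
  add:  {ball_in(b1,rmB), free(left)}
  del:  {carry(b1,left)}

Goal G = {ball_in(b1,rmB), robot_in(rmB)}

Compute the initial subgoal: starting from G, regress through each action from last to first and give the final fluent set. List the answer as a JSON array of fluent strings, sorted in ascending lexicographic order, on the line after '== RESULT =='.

Regress step by step:
  through step 4 (drop(b1,rmB,left)): drop {ball_in(b1,rmB)}, keep {robot_in(rmB)}, require {carry(b1,left), robot_in(rmB)}
    → {carry(b1,left), robot_in(rmB)}
  through step 3 (go(rmA,rmB)): drop {robot_in(rmB)}, keep {carry(b1,left)}, require {robot_in(rmA)}
    → {carry(b1,left), robot_in(rmA)}
  through step 2 (go(rmB,rmA)): drop {robot_in(rmA)}, keep {carry(b1,left)}, require {robot_in(rmB)}
    → {carry(b1,left), robot_in(rmB)}
  through step 1 (go(rmD,rmB)): drop {robot_in(rmB)}, keep {carry(b1,left)}, require {robot_in(rmD)}
    → {carry(b1,left), robot_in(rmD)}

== RESULT ==
["carry(b1,left)", "robot_in(rmD)"]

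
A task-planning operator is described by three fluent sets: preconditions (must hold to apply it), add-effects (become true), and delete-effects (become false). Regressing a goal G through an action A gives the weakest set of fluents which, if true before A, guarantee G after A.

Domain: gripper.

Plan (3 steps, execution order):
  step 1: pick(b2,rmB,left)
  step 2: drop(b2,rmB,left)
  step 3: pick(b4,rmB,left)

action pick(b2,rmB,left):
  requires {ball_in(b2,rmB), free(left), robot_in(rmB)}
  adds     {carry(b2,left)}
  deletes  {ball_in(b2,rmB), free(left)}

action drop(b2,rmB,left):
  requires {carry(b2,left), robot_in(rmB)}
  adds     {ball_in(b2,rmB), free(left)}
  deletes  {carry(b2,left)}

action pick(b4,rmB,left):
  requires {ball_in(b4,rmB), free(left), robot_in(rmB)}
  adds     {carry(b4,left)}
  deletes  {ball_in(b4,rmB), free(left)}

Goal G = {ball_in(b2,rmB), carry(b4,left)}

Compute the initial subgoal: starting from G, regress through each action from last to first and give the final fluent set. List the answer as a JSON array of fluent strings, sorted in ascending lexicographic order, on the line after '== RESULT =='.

Regress step by step:
  through step 3 (pick(b4,rmB,left)): drop {carry(b4,left)}, keep {ball_in(b2,rmB)}, require {ball_in(b4,rmB), free(left), robot_in(rmB)}
    → {ball_in(b2,rmB), ball_in(b4,rmB), free(left), robot_in(rmB)}
  through step 2 (drop(b2,rmB,left)): drop {ball_in(b2,rmB), free(left)}, keep {ball_in(b4,rmB), robot_in(rmB)}, require {carry(b2,left), robot_in(rmB)}
    → {ball_in(b4,rmB), carry(b2,left), robot_in(rmB)}
  through step 1 (pick(b2,rmB,left)): drop {carry(b2,left)}, keep {ball_in(b4,rmB), robot_in(rmB)}, require {ball_in(b2,rmB), free(left), robot_in(rmB)}
    → {ball_in(b2,rmB), ball_in(b4,rmB), free(left), robot_in(rmB)}

== RESULT ==
["ball_in(b2,rmB)", "ball_in(b4,rmB)", "free(left)", "robot_in(rmB)"]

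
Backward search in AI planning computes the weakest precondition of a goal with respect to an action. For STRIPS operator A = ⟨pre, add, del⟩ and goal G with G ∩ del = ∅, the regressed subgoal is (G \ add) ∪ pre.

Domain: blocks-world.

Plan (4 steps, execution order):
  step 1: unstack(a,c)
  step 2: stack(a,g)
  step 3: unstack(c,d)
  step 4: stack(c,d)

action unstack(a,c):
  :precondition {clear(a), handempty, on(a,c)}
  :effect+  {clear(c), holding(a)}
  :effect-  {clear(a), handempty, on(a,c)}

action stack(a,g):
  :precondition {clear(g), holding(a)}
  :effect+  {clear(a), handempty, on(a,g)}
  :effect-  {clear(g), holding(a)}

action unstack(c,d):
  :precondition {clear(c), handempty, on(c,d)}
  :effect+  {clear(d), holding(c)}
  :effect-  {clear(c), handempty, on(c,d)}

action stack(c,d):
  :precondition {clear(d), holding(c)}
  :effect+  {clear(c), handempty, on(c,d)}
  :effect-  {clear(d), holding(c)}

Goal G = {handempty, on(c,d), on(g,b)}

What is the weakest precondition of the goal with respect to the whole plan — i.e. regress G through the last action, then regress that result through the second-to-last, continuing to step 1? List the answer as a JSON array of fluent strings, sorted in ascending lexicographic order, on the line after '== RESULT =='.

Work backward from the goal:
  through step 4 (stack(c,d)): drop {handempty, on(c,d)}, keep {on(g,b)}, require {clear(d), holding(c)}
    → {clear(d), holding(c), on(g,b)}
  through step 3 (unstack(c,d)): drop {clear(d), holding(c)}, keep {on(g,b)}, require {clear(c), handempty, on(c,d)}
    → {clear(c), handempty, on(c,d), on(g,b)}
  through step 2 (stack(a,g)): drop {handempty}, keep {clear(c), on(c,d), on(g,b)}, require {clear(g), holding(a)}
    → {clear(c), clear(g), holding(a), on(c,d), on(g,b)}
  through step 1 (unstack(a,c)): drop {clear(c), holding(a)}, keep {clear(g), on(c,d), on(g,b)}, require {clear(a), handempty, on(a,c)}
    → {clear(a), clear(g), handempty, on(a,c), on(c,d), on(g,b)}

== RESULT ==
["clear(a)", "clear(g)", "handempty", "on(a,c)", "on(c,d)", "on(g,b)"]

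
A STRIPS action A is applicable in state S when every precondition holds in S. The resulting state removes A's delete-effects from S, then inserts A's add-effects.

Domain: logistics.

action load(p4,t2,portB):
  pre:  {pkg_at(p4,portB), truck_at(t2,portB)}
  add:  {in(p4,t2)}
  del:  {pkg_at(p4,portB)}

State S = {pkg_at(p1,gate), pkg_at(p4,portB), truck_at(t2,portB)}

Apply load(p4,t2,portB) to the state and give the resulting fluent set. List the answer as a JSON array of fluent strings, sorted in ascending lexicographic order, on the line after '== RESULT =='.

Compute (S \ del) ∪ add:
  pre ⊆ S: {pkg_at(p4,portB), truck_at(t2,portB)} ⊆ S  — applicable
  S \ del = {pkg_at(p1,gate), truck_at(t2,portB)}
  ∪ add   = {in(p4,t2), pkg_at(p1,gate), truck_at(t2,portB)}

== RESULT ==
["in(p4,t2)", "pkg_at(p1,gate)", "truck_at(t2,portB)"]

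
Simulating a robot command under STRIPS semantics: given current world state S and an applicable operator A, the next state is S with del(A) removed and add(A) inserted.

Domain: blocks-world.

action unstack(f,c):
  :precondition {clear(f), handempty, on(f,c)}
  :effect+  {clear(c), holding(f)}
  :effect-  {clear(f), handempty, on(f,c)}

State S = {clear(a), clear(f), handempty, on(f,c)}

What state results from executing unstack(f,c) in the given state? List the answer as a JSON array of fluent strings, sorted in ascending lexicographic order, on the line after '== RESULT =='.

Compute (S \ del) ∪ add:
  pre ⊆ S: {clear(f), handempty, on(f,c)} ⊆ S  — applicable
  S \ del = {clear(a)}
  ∪ add   = {clear(a), clear(c), holding(f)}

== RESULT ==
["clear(a)", "clear(c)", "holding(f)"]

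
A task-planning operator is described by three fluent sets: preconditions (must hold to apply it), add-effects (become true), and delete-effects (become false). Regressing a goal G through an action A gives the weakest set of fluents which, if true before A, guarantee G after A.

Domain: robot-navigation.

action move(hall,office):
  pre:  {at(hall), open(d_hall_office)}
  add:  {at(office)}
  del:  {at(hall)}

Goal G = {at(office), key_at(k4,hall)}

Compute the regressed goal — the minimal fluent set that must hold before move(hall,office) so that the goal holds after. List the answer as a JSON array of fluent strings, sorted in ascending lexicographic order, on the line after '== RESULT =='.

Compute (G \ add) ∪ pre:
  G ∩ del = {}  (empty — regression defined)
  G \ add = {at(office), key_at(k4,hall)} \ {at(office)} = {key_at(k4,hall)}
  ∪ pre   = {key_at(k4,hall)} ∪ {at(hall), open(d_hall_office)}
          = {at(hall), key_at(k4,hall), open(d_hall_office)}

== RESULT ==
["at(hall)", "key_at(k4,hall)", "open(d_hall_office)"]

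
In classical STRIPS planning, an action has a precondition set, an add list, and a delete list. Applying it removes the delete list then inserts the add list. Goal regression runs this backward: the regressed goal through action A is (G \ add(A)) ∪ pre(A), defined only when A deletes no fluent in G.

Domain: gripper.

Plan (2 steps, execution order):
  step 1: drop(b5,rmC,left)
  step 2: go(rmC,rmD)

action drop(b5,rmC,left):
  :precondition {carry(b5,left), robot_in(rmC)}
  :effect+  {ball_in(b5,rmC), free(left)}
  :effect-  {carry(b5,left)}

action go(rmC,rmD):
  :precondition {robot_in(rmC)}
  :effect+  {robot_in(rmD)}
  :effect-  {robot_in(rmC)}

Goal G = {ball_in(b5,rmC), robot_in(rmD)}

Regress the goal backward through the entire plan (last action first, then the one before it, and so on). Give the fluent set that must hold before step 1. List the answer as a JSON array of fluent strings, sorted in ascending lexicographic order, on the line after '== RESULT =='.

Work backward from the goal:
  through step 2 (go(rmC,rmD)): drop {robot_in(rmD)}, keep {ball_in(b5,rmC)}, require {robot_in(rmC)}
    → {ball_in(b5,rmC), robot_in(rmC)}
  through step 1 (drop(b5,rmC,left)): drop {ball_in(b5,rmC)}, keep {robot_in(rmC)}, require {carry(b5,left), robot_in(rmC)}
    → {carry(b5,left), robot_in(rmC)}

== RESULT ==
["carry(b5,left)", "robot_in(rmC)"]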